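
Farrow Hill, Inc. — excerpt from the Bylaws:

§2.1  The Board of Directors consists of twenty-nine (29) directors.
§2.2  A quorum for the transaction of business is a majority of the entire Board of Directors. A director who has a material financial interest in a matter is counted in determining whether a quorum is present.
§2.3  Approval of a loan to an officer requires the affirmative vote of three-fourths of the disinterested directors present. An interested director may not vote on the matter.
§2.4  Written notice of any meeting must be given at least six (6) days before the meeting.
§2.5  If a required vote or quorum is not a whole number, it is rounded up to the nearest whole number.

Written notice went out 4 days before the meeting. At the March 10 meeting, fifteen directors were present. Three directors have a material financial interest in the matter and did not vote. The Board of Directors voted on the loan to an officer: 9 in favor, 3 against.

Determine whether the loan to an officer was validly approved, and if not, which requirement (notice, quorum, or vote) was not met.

Invalid — notice requirement not satisfied.

Notice: 4 days given; 6 required (4 < 6). Not satisfied.
Quorum: 15 present (interested directors count toward quorum); quorum is 15. Satisfied.
Vote: the loan to an officer requires three-fourths of the disinterested directors present (15 − 3 = 12). 3/4 of 12 = 9, so 9 affirmative votes are needed; 9 voted in favor. Satisfied.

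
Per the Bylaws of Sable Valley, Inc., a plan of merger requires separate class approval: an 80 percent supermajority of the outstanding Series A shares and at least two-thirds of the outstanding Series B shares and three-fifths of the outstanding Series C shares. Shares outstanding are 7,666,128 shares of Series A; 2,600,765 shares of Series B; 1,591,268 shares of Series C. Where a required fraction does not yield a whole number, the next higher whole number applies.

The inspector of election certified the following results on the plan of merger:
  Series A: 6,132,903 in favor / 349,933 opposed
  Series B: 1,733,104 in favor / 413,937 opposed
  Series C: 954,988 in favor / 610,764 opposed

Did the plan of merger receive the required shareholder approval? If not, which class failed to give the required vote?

Series A: 4/5 of 7666128 = 6132902.40, rounded up to 6132903; 6,132,903 required, 6,132,903 in favor — approved.
Series B: 2/3 of 2600765 = 1733843.33, rounded up to 1733844; 1,733,844 required, 1,733,104 in favor — not approved.
Series C: 3/5 of 1591268 = 954760.80, rounded up to 954761; 954,761 required, 954,988 in favor — approved.

Not approved — the Series B shares did not give the required vote.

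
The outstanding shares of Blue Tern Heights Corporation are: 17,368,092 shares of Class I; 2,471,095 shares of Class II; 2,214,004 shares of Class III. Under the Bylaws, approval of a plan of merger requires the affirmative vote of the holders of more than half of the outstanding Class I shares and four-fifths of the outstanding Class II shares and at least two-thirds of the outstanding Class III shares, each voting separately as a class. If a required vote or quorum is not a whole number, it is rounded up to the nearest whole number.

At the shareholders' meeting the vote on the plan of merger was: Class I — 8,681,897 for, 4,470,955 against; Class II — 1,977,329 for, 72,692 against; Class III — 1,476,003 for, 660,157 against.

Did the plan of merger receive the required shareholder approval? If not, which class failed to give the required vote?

Class I: a majority of 17368092 is 8684047; 8,684,047 required, 8,681,897 in favor — not approved.
Class II: 4/5 of 2471095 = 1976876; 1,976,876 required, 1,977,329 in favor — approved.
Class III: 2/3 of 2214004 = 1476002.67, rounded up to 1476003; 1,476,003 required, 1,476,003 in favor — approved.

Not approved — the Class I shares did not give the required vote.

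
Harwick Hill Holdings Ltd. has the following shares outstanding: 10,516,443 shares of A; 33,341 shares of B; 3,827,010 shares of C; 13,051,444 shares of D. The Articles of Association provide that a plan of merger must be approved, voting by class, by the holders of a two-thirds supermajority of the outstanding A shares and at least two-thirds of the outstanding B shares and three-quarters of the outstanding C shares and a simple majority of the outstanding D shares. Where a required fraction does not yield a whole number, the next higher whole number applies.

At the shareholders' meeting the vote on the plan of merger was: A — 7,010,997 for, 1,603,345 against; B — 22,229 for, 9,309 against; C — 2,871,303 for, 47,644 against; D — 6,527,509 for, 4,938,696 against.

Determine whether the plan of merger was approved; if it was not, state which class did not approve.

A: 2/3 of 10516443 = 7010962; 7,010,962 required, 7,010,997 in favor — approved.
B: 2/3 of 33341 = 22227.33, rounded up to 22228; 22,228 required, 22,229 in favor — approved.
C: 3/4 of 3827010 = 2870257.50, rounded up to 2870258; 2,870,258 required, 2,871,303 in favor — approved.
D: a majority of 13051444 is 6525723; 6,525,723 required, 6,527,509 in favor — approved.

Approved — every class gave the required vote.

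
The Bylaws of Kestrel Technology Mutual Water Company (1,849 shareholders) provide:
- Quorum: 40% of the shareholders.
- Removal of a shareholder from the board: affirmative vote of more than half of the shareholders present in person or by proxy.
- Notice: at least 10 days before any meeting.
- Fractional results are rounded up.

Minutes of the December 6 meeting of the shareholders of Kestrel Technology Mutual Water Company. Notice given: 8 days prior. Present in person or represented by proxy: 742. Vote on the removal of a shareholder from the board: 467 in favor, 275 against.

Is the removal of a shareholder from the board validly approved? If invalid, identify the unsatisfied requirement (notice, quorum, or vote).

Notice: 8 days given; 10 required. Not satisfied.
Quorum: 40% of 1,849 = 739.60, rounded up to 740; 742 present. Satisfied.
Vote: requires a majority of those present (742); a majority of 742 is 372, so 372 needed; 467 in favor. Satisfied.

Invalid — notice requirement not satisfied.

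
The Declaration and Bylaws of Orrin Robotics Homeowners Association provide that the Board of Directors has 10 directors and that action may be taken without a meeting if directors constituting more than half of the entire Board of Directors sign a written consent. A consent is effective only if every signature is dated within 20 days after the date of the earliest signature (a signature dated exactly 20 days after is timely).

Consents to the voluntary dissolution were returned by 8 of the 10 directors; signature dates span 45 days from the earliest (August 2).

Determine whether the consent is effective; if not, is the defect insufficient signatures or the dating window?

Signatures required: more than half of 10 — a majority of 10 is 6, so 6 needed; 8 signed. Sufficient.
Dating window: the latest signature is 45 days after the earliest; the limit is 20 days. Outside the window.

Not effective — dating-window requirement not satisfied.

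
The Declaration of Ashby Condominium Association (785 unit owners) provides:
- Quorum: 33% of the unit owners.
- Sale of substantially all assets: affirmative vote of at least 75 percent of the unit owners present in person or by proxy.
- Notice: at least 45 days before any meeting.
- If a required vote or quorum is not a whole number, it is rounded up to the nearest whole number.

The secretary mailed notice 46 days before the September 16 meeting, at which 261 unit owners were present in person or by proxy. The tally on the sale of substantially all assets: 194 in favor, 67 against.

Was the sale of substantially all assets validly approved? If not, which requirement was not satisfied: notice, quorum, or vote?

Invalid — vote requirement not satisfied.

Notice: 46 days given; 45 required. Satisfied.
Quorum: 33% of 785 = 259.05, rounded up to 260; 261 present. Satisfied.
Vote: requires three-fourths of those present (261); 3/4 of 261 = 195.75, rounded up to 196, so 196 needed; 194 in favor. Not satisfied.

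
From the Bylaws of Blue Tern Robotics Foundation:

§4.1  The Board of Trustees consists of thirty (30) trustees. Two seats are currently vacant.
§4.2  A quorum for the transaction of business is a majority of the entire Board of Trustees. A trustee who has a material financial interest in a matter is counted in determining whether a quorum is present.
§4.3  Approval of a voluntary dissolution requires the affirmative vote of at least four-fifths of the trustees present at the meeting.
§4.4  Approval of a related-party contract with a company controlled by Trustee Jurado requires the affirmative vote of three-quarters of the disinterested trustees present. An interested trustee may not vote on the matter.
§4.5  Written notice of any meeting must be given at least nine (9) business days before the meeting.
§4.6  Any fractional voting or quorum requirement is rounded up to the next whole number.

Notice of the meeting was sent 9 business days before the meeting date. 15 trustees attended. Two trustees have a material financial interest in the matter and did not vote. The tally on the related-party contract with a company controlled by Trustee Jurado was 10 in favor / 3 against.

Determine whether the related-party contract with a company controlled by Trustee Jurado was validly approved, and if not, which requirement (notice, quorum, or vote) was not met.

Notice: 9 business days given; 9 required (9 ≥ 9). Satisfied.
Quorum: 15 present (interested trustees count toward quorum); quorum is 16. Not satisfied.
Vote: the related-party contract with a company controlled by Trustee Jurado requires three-fourths of the disinterested trustees present (15 − 2 = 13). 3/4 of 13 = 9.75, rounded up to 10, so 10 affirmative votes are needed; 10 voted in favor. Satisfied. (Moot — without a quorum no business can be validly transacted.)

Invalid — quorum requirement not satisfied.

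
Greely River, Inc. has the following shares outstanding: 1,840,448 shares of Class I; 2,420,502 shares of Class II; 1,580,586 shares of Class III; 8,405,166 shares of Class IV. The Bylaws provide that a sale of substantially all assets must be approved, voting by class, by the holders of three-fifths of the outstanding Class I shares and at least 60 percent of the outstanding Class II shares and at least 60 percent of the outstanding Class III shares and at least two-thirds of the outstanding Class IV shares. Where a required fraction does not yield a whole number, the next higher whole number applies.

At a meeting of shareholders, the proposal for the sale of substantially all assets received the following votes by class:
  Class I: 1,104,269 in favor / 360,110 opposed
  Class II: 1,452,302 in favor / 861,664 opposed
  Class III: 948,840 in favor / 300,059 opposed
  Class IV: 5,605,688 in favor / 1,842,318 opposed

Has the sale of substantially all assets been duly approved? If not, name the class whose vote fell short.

Class I: 3/5 of 1840448 = 1104268.80, rounded up to 1104269; 1,104,269 required, 1,104,269 in favor — approved.
Class II: 3/5 of 2420502 = 1452301.20, rounded up to 1452302; 1,452,302 required, 1,452,302 in favor — approved.
Class III: 3/5 of 1580586 = 948351.60, rounded up to 948352; 948,352 required, 948,840 in favor — approved.
Class IV: 2/3 of 8405166 = 5603444; 5,603,444 required, 5,605,688 in favor — approved.

Approved — every class gave the required vote.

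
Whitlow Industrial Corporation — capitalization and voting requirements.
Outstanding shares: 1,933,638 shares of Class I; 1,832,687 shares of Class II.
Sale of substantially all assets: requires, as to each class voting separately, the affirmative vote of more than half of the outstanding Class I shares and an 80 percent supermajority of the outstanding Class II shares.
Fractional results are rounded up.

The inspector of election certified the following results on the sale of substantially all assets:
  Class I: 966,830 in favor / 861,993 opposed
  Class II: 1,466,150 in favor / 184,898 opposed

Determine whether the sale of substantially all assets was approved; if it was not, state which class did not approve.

Class I: a majority of 1933638 is 966820; 966,820 required, 966,830 in favor — approved.
Class II: 4/5 of 1832687 = 1466149.60, rounded up to 1466150; 1,466,150 required, 1,466,150 in favor — approved.

Approved — every class gave the required vote.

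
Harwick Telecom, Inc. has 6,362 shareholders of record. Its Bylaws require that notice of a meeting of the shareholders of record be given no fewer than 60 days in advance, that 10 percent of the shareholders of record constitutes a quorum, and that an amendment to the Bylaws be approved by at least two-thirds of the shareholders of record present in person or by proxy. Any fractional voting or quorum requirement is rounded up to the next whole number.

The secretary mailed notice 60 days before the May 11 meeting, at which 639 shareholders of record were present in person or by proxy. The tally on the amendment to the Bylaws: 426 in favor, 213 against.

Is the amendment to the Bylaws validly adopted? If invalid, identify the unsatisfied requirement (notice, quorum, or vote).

Valid — all requirements satisfied.

Notice: 60 days given; 60 required. Satisfied.
Quorum: 10% of 6,362 = 636.20, rounded up to 637; 639 present. Satisfied.
Vote: requires two-thirds of those present (639); 2/3 of 639 = 426, so 426 needed; 426 in favor. Satisfied.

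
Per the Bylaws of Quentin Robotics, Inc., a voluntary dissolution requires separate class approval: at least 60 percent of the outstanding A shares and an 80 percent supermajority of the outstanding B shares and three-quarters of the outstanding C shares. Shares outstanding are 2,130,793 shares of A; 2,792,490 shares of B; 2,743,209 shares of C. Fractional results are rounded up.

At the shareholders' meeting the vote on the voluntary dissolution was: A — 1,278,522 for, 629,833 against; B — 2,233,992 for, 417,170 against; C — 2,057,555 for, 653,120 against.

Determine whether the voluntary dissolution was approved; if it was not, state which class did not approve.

A: 3/5 of 2130793 = 1278475.80, rounded up to 1278476; 1,278,476 required, 1,278,522 in favor — approved.
B: 4/5 of 2792490 = 2233992; 2,233,992 required, 2,233,992 in favor — approved.
C: 3/4 of 2743209 = 2057406.75, rounded up to 2057407; 2,057,407 required, 2,057,555 in favor — approved.

Approved — every class gave the required vote.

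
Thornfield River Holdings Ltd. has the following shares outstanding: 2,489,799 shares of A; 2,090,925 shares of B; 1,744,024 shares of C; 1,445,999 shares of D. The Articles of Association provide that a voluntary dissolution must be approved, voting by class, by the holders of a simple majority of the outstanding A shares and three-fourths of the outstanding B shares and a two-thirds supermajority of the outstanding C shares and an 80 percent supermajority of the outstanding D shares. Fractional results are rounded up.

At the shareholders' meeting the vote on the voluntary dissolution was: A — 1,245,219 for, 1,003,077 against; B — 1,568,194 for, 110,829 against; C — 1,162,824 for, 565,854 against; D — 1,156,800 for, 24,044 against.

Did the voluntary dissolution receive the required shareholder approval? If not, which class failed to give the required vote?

Approved — every class gave the required vote.

A: a majority of 2489799 is 1244900; 1,244,900 required, 1,245,219 in favor — approved.
B: 3/4 of 2090925 = 1568193.75, rounded up to 1568194; 1,568,194 required, 1,568,194 in favor — approved.
C: 2/3 of 1744024 = 1162682.67, rounded up to 1162683; 1,162,683 required, 1,162,824 in favor — approved.
D: 4/5 of 1445999 = 1156799.20, rounded up to 1156800; 1,156,800 required, 1,156,800 in favor — approved.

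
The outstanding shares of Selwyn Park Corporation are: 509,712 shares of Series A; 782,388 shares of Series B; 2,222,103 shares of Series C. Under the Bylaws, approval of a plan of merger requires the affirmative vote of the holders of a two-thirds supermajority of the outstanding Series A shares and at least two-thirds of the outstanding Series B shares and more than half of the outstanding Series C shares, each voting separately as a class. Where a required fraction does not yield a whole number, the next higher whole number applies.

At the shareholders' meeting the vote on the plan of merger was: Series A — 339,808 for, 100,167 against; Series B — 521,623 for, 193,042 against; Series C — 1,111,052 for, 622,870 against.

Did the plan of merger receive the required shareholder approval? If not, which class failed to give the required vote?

Approved — every class gave the required vote.

Series A: 2/3 of 509712 = 339808; 339,808 required, 339,808 in favor — approved.
Series B: 2/3 of 782388 = 521592; 521,592 required, 521,623 in favor — approved.
Series C: a majority of 2222103 is 1111052; 1,111,052 required, 1,111,052 in favor — approved.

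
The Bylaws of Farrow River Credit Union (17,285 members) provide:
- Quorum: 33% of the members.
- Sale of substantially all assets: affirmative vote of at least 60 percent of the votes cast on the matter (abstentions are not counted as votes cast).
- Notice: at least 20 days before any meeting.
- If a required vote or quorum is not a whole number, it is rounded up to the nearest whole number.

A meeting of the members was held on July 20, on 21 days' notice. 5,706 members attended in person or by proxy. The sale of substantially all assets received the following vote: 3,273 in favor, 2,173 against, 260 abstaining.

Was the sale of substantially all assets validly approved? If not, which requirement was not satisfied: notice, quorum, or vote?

Valid — all requirements satisfied.

Notice: 21 days given; 20 required. Satisfied.
Quorum: 33% of 17,285 = 5,704.05, rounded up to 5,705; 5,706 present. Satisfied.
Vote: requires three-fifths of the votes cast (5,706 − 260 abstaining = 5,446); 3/5 of 5446 = 3267.60, rounded up to 3268, so 3,268 needed; 3,273 in favor. Satisfied.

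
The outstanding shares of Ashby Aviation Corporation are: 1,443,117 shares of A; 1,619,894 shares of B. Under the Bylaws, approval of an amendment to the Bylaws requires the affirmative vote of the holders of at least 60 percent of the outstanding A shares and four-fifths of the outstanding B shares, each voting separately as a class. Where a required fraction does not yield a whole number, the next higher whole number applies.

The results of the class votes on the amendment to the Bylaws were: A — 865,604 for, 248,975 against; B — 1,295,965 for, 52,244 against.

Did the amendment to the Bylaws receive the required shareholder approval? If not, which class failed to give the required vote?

A: 3/5 of 1443117 = 865870.20, rounded up to 865871; 865,871 required, 865,604 in favor — not approved.
B: 4/5 of 1619894 = 1295915.20, rounded up to 1295916; 1,295,916 required, 1,295,965 in favor — approved.

Not approved — the A shares did not give the required vote.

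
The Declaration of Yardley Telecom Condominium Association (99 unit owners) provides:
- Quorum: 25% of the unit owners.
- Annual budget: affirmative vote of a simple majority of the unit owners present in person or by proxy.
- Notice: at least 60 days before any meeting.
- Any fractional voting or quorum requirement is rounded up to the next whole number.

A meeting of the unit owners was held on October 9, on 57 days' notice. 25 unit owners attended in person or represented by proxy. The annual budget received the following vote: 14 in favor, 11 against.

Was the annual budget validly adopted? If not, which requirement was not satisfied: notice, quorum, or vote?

Notice: 57 days given; 60 required. Not satisfied.
Quorum: 25% of 99 = 24.75, rounded up to 25; 25 present. Satisfied.
Vote: requires a majority of those present (25); a majority of 25 is 13, so 13 needed; 14 in favor. Satisfied.

Invalid — notice requirement not satisfied.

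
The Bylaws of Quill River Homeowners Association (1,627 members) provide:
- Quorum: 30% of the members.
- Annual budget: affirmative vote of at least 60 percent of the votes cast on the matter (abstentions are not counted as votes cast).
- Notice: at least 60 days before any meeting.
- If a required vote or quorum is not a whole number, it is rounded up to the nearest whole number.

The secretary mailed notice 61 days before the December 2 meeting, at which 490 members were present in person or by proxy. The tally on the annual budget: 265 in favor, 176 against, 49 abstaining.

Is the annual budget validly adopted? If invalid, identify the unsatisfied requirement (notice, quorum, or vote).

Valid — all requirements satisfied.

Notice: 61 days given; 60 required. Satisfied.
Quorum: 30% of 1,627 = 488.10, rounded up to 489; 490 present. Satisfied.
Vote: requires three-fifths of the votes cast (490 − 49 abstaining = 441); 3/5 of 441 = 264.60, rounded up to 265, so 265 needed; 265 in favor. Satisfied.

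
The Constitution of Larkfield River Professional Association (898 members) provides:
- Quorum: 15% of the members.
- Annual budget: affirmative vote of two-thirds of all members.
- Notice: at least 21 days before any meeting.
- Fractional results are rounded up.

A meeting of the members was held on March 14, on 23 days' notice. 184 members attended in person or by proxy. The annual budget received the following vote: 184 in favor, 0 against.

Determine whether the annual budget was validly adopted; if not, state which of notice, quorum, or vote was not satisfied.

Invalid — vote requirement not satisfied.

Notice: 23 days given; 21 required. Satisfied.
Quorum: 15% of 898 = 134.70, rounded up to 135; 184 present. Satisfied.
Vote: requires two-thirds of all members (898); 2/3 of 898 = 598.67, rounded up to 599, so 599 needed; 184 in favor. Not satisfied.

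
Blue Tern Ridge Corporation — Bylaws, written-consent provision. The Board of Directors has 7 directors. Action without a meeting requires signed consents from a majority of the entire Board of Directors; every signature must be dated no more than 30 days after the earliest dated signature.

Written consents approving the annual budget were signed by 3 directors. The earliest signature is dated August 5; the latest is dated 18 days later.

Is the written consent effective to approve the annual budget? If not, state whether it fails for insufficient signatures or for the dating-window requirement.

Signatures required: a majority of 7 — a majority of 7 is 4, so 4 needed; 3 signed. Insufficient.
Dating window: the latest signature is 18 days after the earliest; the limit is 30 days. Within the window.

Not effective — insufficient signatures.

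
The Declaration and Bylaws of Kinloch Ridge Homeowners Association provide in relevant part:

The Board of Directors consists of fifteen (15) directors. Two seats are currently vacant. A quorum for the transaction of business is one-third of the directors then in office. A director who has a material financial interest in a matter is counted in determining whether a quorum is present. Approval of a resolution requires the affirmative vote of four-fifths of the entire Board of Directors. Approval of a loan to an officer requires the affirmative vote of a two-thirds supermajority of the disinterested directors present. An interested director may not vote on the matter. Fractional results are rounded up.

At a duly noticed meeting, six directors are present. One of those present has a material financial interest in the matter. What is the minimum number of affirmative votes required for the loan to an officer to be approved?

The loan to an officer requires two-thirds of the disinterested directors present (6 − 1 = 5).
2/3 of 5 = 3.33, rounded up to 4.

4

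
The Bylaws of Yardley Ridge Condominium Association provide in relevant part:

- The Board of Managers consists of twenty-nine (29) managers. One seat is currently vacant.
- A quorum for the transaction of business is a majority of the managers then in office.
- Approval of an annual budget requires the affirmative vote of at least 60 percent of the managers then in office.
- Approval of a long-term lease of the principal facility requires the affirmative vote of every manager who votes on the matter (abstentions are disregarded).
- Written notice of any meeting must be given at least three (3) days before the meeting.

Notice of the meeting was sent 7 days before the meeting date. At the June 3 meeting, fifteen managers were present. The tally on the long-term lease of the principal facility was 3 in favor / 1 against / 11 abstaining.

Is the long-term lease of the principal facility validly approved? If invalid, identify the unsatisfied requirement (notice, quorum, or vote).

Notice: 7 days given; 3 required (7 ≥ 3). Satisfied.
Quorum: 15 present; quorum is 15. Satisfied.
Vote: the long-term lease of the principal facility requires the unanimous vote of the votes cast (15 present − 11 abstaining = 4). Unanimous means all 4, so 4 affirmative votes are needed; 3 voted in favor. Not satisfied.

Invalid — vote requirement not satisfied.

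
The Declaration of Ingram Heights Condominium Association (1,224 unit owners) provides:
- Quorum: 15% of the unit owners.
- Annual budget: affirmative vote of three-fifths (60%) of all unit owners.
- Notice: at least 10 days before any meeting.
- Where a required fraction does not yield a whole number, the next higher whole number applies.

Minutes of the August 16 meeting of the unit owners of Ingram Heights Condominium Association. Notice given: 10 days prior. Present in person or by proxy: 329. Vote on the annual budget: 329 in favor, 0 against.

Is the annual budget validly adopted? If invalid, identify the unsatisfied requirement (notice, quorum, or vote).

Notice: 10 days given; 10 required. Satisfied.
Quorum: 15% of 1,224 = 183.60, rounded up to 184; 329 present. Satisfied.
Vote: requires three-fifths of all unit owners (1,224); 3/5 of 1224 = 734.40, rounded up to 735, so 735 needed; 329 in favor. Not satisfied.

Invalid — vote requirement not satisfied.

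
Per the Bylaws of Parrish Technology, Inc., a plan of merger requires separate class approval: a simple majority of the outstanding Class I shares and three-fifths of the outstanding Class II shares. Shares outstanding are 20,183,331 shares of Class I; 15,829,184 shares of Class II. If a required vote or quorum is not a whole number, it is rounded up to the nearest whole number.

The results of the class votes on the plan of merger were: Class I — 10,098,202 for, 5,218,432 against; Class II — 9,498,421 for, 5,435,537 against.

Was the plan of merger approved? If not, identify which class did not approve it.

Approved — every class gave the required vote.

Class I: a majority of 20183331 is 10091666; 10,091,666 required, 10,098,202 in favor — approved.
Class II: 3/5 of 15829184 = 9497510.40, rounded up to 9497511; 9,497,511 required, 9,498,421 in favor — approved.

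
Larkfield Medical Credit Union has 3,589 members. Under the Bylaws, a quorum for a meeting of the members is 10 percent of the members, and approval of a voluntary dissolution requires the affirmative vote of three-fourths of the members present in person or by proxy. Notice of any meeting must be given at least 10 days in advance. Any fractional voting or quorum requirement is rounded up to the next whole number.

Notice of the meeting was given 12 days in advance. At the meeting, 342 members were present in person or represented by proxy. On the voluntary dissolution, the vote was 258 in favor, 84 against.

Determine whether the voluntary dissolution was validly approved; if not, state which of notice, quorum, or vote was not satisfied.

Notice: 12 days given; 10 required. Satisfied.
Quorum: 10% of 3,589 = 358.90, rounded up to 359; 342 present. Not satisfied.
Vote: requires three-fourths of those present (342); 3/4 of 342 = 256.50, rounded up to 257, so 257 needed; 258 in favor. Satisfied.

Invalid — quorum requirement not satisfied.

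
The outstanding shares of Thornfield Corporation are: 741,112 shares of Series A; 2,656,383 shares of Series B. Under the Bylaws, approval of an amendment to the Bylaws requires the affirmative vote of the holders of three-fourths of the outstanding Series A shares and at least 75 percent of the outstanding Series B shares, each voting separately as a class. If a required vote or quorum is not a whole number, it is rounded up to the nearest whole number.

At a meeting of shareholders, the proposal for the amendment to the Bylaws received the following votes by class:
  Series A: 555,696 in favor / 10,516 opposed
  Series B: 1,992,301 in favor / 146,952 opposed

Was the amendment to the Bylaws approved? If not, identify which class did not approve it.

Series A: 3/4 of 741112 = 555834; 555,834 required, 555,696 in favor — not approved.
Series B: 3/4 of 2656383 = 1992287.25, rounded up to 1992288; 1,992,288 required, 1,992,301 in favor — approved.

Not approved — the Series A shares did not give the required vote.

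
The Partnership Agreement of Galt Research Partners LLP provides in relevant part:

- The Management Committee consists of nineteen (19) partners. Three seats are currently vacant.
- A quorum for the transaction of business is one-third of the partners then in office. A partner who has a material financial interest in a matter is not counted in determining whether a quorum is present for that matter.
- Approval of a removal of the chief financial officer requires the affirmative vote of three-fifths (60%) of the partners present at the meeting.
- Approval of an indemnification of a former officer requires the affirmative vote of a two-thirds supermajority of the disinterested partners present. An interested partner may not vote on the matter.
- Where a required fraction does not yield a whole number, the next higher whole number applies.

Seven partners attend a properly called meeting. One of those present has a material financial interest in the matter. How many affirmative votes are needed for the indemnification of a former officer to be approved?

4

The indemnification of a former officer requires two-thirds of the disinterested partners present (7 − 1 = 6).
2/3 of 6 = 4.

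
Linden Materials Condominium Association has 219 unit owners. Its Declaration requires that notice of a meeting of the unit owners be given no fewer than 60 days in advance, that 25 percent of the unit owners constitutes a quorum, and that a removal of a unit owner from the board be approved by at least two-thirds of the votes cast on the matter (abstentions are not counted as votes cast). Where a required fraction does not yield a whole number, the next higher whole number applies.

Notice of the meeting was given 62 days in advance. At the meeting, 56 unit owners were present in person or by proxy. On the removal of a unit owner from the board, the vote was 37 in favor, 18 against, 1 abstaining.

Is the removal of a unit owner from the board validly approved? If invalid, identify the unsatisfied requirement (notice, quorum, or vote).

Valid — all requirements satisfied.

Notice: 62 days given; 60 required. Satisfied.
Quorum: 25% of 219 = 54.75, rounded up to 55; 56 present. Satisfied.
Vote: requires two-thirds of the votes cast (56 − 1 abstaining = 55); 2/3 of 55 = 36.67, rounded up to 37, so 37 needed; 37 in favor. Satisfied.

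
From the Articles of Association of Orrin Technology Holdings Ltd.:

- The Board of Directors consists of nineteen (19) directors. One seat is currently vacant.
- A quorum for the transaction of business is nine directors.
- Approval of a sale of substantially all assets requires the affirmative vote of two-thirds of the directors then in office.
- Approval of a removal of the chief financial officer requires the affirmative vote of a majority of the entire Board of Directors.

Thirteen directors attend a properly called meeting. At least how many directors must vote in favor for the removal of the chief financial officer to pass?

The removal of the chief financial officer requires a majority of the entire Board of Directors (19).
A majority of 19 is 10.

10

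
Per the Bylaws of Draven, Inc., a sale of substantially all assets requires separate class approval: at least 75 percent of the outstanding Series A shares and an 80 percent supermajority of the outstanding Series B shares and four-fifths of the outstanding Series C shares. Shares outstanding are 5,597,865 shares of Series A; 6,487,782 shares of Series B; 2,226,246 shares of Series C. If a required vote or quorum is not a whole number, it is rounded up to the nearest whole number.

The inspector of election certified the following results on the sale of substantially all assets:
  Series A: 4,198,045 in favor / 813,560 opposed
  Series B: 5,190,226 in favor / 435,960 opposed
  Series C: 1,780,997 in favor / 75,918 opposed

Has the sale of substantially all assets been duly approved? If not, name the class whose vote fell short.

Not approved — the Series A shares did not give the required vote.

Series A: 3/4 of 5597865 = 4198398.75, rounded up to 4198399; 4,198,399 required, 4,198,045 in favor — not approved.
Series B: 4/5 of 6487782 = 5190225.60, rounded up to 5190226; 5,190,226 required, 5,190,226 in favor — approved.
Series C: 4/5 of 2226246 = 1780996.80, rounded up to 1780997; 1,780,997 required, 1,780,997 in favor — approved.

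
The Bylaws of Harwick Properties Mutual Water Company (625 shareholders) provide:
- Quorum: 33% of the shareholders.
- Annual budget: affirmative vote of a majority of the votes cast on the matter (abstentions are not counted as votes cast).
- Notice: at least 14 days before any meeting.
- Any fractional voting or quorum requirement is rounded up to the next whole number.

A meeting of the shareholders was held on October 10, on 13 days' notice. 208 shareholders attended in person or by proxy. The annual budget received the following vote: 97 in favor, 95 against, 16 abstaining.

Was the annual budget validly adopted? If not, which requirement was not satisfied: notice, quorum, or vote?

Invalid — notice requirement not satisfied.

Notice: 13 days given; 14 required. Not satisfied.
Quorum: 33% of 625 = 206.25, rounded up to 207; 208 present. Satisfied.
Vote: requires a majority of the votes cast (208 − 16 abstaining = 192); a majority of 192 is 97, so 97 needed; 97 in favor. Satisfied.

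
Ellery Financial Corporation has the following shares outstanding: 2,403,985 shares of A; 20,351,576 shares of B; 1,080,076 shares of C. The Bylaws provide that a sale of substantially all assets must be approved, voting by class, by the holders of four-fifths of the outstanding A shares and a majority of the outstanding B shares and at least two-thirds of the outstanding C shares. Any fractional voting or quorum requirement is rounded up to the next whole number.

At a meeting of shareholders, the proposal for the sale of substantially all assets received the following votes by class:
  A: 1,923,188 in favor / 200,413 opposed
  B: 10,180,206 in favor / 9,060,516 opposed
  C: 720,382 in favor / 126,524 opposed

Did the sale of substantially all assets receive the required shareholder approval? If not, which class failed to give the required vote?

Approved — every class gave the required vote.

A: 4/5 of 2403985 = 1923188; 1,923,188 required, 1,923,188 in favor — approved.
B: a majority of 20351576 is 10175789; 10,175,789 required, 10,180,206 in favor — approved.
C: 2/3 of 1080076 = 720050.67, rounded up to 720051; 720,051 required, 720,382 in favor — approved.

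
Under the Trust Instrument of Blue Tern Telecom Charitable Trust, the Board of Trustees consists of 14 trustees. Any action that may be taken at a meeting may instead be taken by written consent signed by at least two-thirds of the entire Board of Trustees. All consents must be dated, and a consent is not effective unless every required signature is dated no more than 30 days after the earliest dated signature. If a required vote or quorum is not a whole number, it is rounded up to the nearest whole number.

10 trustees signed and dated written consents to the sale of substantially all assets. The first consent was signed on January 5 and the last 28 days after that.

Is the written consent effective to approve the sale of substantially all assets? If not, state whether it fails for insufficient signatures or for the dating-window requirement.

Effective — both the signature and dating-window requirements are satisfied.

Signatures required: at least two-thirds of 14 — 2/3 of 14 = 9.33, rounded up to 10, so 10 needed; 10 signed. Sufficient.
Dating window: the latest signature is 28 days after the earliest; the limit is 30 days. Within the window.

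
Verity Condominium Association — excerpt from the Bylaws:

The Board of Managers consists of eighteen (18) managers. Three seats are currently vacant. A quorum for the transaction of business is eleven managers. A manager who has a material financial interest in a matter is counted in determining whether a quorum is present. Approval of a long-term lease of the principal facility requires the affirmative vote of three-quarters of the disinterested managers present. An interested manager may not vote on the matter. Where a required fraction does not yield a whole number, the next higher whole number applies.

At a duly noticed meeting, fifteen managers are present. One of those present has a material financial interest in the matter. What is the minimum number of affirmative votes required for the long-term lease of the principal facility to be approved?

11

The long-term lease of the principal facility requires three-fourths of the disinterested managers present (15 − 1 = 14).
3/4 of 14 = 10.50, rounded up to 11.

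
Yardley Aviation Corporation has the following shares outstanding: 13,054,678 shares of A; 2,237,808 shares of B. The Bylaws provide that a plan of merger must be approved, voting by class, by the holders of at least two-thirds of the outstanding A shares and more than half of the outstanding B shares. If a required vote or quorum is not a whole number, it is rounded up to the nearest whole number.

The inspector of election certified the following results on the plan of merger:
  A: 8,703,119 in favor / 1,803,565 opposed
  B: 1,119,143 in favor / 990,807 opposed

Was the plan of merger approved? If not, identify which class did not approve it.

A: 2/3 of 13054678 = 8703118.67, rounded up to 8703119; 8,703,119 required, 8,703,119 in favor — approved.
B: a majority of 2237808 is 1118905; 1,118,905 required, 1,119,143 in favor — approved.

Approved — every class gave the required vote.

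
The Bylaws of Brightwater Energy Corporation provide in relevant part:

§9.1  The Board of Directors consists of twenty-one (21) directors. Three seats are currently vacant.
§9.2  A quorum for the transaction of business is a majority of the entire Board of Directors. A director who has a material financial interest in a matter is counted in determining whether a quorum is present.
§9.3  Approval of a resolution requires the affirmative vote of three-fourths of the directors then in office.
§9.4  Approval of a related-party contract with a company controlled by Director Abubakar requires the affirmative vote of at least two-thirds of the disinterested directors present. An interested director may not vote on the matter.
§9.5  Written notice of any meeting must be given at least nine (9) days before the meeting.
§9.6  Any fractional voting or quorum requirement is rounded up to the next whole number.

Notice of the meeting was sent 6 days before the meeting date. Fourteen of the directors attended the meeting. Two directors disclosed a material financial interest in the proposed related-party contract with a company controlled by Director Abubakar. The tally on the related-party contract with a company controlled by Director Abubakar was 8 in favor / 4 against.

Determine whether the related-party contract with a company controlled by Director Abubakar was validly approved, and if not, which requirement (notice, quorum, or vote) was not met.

Notice: 6 days given; 9 required (6 < 9). Not satisfied.
Quorum: 14 present (interested directors count toward quorum); quorum is 11. Satisfied.
Vote: the related-party contract with a company controlled by Director Abubakar requires two-thirds of the disinterested directors present (14 − 2 = 12). 2/3 of 12 = 8, so 8 affirmative votes are needed; 8 voted in favor. Satisfied.

Invalid — notice requirement not satisfied.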